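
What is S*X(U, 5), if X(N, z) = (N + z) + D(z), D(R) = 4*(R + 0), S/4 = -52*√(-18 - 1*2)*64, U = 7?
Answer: -851968*I*√5 ≈ -1.9051e+6*I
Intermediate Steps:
S = -26624*I*√5 (S = 4*(-52*√(-18 - 1*2)*64) = 4*(-52*√(-18 - 2)*64) = 4*(-104*I*√5*64) = 4*(-6656*I*√5) = -26624*I*√5 ≈ -59533.0*I)
D(R) = 4*R
X(N, z) = N + 5*z (X(N, z) = (N + z) + 4*z = N + 5*z)
S*X(U, 5) = (-26624*I*√5)*(7 + 5*5) = (-26624*I*√5)*(7 + 25) = -26624*I*√5*32 = -851968*I*√5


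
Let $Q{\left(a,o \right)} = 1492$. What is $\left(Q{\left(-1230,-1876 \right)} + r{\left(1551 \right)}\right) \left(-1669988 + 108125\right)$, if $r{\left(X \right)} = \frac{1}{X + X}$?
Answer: $- \frac{2409530302885}{1034} \approx -2.3303 \cdot 10^{9}$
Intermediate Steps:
$r{\left(X \right)} = \frac{1}{2 X}$
$\left(Q{\left(-1230,-1876 \right)} + r{\left(1551 \right)}\right) \left(-1669988 + 108125\right) = \left(1492 + \frac{1}{2 \cdot 1551}\right) \left(-1669988 + 108125\right) = \left(1492 + \frac{1}{2} \cdot \frac{1}{1551}\right) \left(-1561863\right) = \left(1492 + \frac{1}{3102}\right) \left(-1561863\right) = \frac{4628185}{3102} \left(-1561863\right) = - \frac{2409530302885}{1034}$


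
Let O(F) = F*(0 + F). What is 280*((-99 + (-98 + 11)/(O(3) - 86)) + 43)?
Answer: -169000/11 ≈ -15364.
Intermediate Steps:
O(F) = F² (O(F) = F*F = F²)
280*((-99 + (-98 + 11)/(O(3) - 86)) + 43) = 280*((-99 + (-98 + 11)/(3² - 86)) + 43) = 280*((-99 - 87/(9 - 86)) + 43) = 280*((-99 - 87/(-77)) + 43) = 280*((-99 - 87*(-1/77)) + 43) = 280*((-99 + 87/77) + 43) = 280*(-7536/77 + 43) = 280*(-4225/77) = -169000/11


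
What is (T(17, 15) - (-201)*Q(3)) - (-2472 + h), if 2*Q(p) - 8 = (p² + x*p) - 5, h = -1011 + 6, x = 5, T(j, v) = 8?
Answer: 12397/2 ≈ 6198.5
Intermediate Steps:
h = -1005
Q(p) = 3/2 + p²/2 + 5*p/2 (Q(p) = 4 + ((p² + 5*p) - 5)/2 = 4 + (-5 + p² + 5*p)/2 = 4 + (-5/2 + p²/2 + 5*p/2) = 3/2 + p²/2 + 5*p/2)
(T(17, 15) - (-201)*Q(3)) - (-2472 + h) = (8 - (-201)*(3/2 + (½)*3² + (5/2)*3)) - (-2472 - 1005) = (8 - (-201)*(3/2 + (½)*9 + 15/2)) - 1*(-3477) = (8 - (-201)*(3/2 + 9/2 + 15/2)) + 3477 = (8 - (-201)*27/2) + 3477 = (8 - 1*(-5427/2)) + 3477 = (8 + 5427/2) + 3477 = 5443/2 + 3477 = 12397/2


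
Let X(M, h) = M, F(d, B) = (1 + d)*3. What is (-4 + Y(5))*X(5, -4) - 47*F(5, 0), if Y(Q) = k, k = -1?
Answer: -871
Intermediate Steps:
F(d, B) = 3 + 3*d
Y(Q) = -1
(-4 + Y(5))*X(5, -4) - 47*F(5, 0) = (-4 - 1)*5 - 47*(3 + 3*5) = -5*5 - 47*(3 + 15) = -25 - 47*18 = -25 - 846 = -871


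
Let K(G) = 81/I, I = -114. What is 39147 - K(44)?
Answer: 1487613/38 ≈ 39148.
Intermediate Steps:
K(G) = -27/38 (K(G) = 81/(-114) = 81*(-1/114) = -27/38)
39147 - K(44) = 39147 - 1*(-27/38) = 39147 + 27/38 = 1487613/38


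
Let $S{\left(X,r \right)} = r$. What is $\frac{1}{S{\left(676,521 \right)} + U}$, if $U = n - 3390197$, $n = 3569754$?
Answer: $\frac{1}{180078} \approx 5.5531 \cdot 10^{-6}$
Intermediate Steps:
$U = 179557$ ($U = 3569754 - 3390197 = 179557$)
$\frac{1}{S{\left(676,521 \right)} + U} = \frac{1}{521 + 179557} = \frac{1}{180078}$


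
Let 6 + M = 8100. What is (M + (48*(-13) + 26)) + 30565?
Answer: 38061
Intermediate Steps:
M = 8094 (M = -6 + 8100 = 8094)
(M + (48*(-13) + 26)) + 30565 = (8094 + (48*(-13) + 26)) + 30565 = (8094 + (-624 + 26)) + 30565 = (8094 - 598) + 30565 = 7496 + 30565 = 38061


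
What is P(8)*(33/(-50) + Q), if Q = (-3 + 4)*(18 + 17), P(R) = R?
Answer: 6868/25 ≈ 274.72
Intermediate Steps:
Q = 35 (Q = 1*35 = 35)
P(8)*(33/(-50) + Q) = 8*(33/(-50) + 35) = 8*(33*(-1/50) + 35) = 8*(-33/50 + 35) = 8*(1717/50) = 6868/25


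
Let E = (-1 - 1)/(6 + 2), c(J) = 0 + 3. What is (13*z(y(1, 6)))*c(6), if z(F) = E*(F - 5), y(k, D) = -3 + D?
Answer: 39/2 ≈ 19.500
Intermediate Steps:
c(J) = 3
E = -¼ (E = -2/8 = -2*⅛ = -¼ ≈ -0.25000)
z(F) = 5/4 - F/4 (z(F) = -(F - 5)/4 = -(-5 + F)/4 = 5/4 - F/4)
(13*z(y(1, 6)))*c(6) = (13*(5/4 - (-3 + 6)/4))*3 = (13*(5/4 - ¼*3))*3 = (13*(5/4 - ¾))*3 = (13*(½))*3 = (13/2)*3 = 39/2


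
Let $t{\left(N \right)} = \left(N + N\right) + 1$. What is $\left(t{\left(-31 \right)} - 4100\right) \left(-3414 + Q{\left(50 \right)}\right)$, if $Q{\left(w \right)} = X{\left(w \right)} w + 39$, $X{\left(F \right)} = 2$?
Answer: $13627275$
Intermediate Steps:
$t{\left(N \right)} = 1 + 2 N$ ($t{\left(N \right)} = 2 N + 1 = 1 + 2 N$)
$Q{\left(w \right)} = 39 + 2 w$ ($Q{\left(w \right)} = 2 w + 39 = 39 + 2 w$)
$\left(t{\left(-31 \right)} - 4100\right) \left(-3414 + Q{\left(50 \right)}\right) = \left(\left(1 + 2 \left(-31\right)\right) - 4100\right) \left(-3414 + \left(39 + 2 \cdot 50\right)\right) = \left(\left(1 - 62\right) - 4100\right) \left(-3414 + \left(39 + 100\right)\right) = \left(-61 - 4100\right) \left(-3414 + 139\right) = \left(-4161\right) \left(-3275\right) = 13627275$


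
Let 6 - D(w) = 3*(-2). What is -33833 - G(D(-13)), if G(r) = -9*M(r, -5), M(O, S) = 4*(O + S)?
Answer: -33581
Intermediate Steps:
M(O, S) = 4*O + 4*S
D(w) = 12 (D(w) = 6 - 3*(-2) = 6 - 1*(-6) = 6 + 6 = 12)
G(r) = 180 - 36*r (G(r) = -9*(4*r + 4*(-5)) = -9*(4*r - 20) = -9*(-20 + 4*r) = 180 - 36*r)
-33833 - G(D(-13)) = -33833 - (180 - 36*12) = -33833 - (180 - 432) = -33833 - 1*(-252) = -33833 + 252 = -33581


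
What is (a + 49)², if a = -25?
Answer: 576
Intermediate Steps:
(a + 49)² = (-25 + 49)² = 24² = 576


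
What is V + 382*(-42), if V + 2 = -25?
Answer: -16071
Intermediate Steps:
V = -27 (V = -2 - 25 = -27)
V + 382*(-42) = -27 + 382*(-42) = -27 - 16044 = -16071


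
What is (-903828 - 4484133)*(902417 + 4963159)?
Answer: -31603494730536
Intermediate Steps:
(-903828 - 4484133)*(902417 + 4963159) = -5387961*5865576 = -31603494730536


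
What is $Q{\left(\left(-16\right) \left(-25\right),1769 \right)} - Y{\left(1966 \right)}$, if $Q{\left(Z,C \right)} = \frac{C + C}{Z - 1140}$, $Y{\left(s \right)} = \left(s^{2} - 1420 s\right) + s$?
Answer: $- \frac{397900509}{370} \approx -1.0754 \cdot 10^{6}$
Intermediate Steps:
$Y{\left(s \right)} = s^{2} - 1419 s$
$Q{\left(Z,C \right)} = \frac{2 C}{-1140 + Z}$
$Q{\left(\left(-16\right) \left(-25\right),1769 \right)} - Y{\left(1966 \right)} = 2 \cdot 1769 \frac{1}{-1140 - -400} - 1966 \left(-1419 + 1966\right) = 2 \cdot 1769 \frac{1}{-1140 + 400} - 1966 \cdot 547 = 2 \cdot 1769 \frac{1}{-740} - 1075402 = 2 \cdot 1769 \left(- \frac{1}{740}\right) - 1075402 = - \frac{1769}{370} - 1075402 = - \frac{397900509}{370}$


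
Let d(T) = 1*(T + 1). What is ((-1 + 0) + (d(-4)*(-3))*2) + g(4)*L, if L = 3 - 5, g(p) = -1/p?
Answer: 35/2 ≈ 17.500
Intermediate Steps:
d(T) = 1 + T (d(T) = 1*(1 + T) = 1 + T)
L = -2
((-1 + 0) + (d(-4)*(-3))*2) + g(4)*L = ((-1 + 0) + ((1 - 4)*(-3))*2) - 1/4*(-2) = (-1 - 3*(-3)*2) - 1*1/4*(-2) = (-1 + 9*2) - 1/4*(-2) = (-1 + 18) + 1/2 = 17 + 1/2 = 35/2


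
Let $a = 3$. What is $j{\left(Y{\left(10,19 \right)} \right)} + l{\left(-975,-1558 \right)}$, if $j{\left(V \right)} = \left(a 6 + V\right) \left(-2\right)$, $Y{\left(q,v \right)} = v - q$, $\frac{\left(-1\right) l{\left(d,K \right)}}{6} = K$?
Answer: $9294$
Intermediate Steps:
$l{\left(d,K \right)} = - 6 K$
$j{\left(V \right)} = -36 - 2 V$ ($j{\left(V \right)} = \left(3 \cdot 6 + V\right) \left(-2\right) = \left(18 + V\right) \left(-2\right) = -36 - 2 V$)
$j{\left(Y{\left(10,19 \right)} \right)} + l{\left(-975,-1558 \right)} = \left(-36 - 2 \left(19 - 10\right)\right) - -9348 = \left(-36 - 2 \left(19 - 10\right)\right) + 9348 = \left(-36 - 18\right) + 9348 = -54 + 9348 = 9294$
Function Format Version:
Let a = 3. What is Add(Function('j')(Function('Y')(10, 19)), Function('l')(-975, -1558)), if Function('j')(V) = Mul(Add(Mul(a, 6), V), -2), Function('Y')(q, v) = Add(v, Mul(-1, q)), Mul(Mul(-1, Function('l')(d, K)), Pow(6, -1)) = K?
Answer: 9294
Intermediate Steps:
Function('l')(d, K) = Mul(-6, K)
Function('j')(V) = Add(-36, Mul(-2, V)) (Function('j')(V) = Mul(Add(Mul(3, 6), V), -2) = Mul(Add(18, V), -2) = Add(-36, Mul(-2, V)))
Add(Function('j')(Function('Y')(10, 19)), Function('l')(-975, -1558)) = Add(Add(-36, Mul(-2, Add(19, Mul(-1, 10)))), Mul(-6, -1558)) = Add(Add(-36, Mul(-2, Add(19, -10))), 9348) = Add(Add(-36, Mul(-2, 9)), 9348) = Add(Add(-36, -18), 9348) = Add(-54, 9348) = 9294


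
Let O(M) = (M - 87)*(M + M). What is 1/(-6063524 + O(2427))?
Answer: 1/5294836 ≈ 1.8886e-7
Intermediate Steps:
O(M) = 2*M*(-87 + M) (O(M) = (-87 + M)*(2*M) = 2*M*(-87 + M))
1/(-6063524 + O(2427)) = 1/(-6063524 + 2*2427*(-87 + 2427)) = 1/(-6063524 + 2*2427*2340) = 1/(-6063524 + 11358360) = 1/5294836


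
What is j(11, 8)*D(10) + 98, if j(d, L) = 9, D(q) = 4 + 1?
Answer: 143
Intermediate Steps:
D(q) = 5
j(11, 8)*D(10) + 98 = 9*5 + 98 = 45 + 98 = 143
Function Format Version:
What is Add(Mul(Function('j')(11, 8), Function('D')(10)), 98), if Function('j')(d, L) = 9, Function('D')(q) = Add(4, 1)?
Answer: 143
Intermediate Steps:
Function('D')(q) = 5
Add(Mul(Function('j')(11, 8), Function('D')(10)), 98) = Add(Mul(9, 5), 98) = Add(45, 98) = 143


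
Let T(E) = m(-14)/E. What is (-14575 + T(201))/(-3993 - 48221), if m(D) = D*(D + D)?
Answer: 2929183/10495014 ≈ 0.27910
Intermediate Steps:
m(D) = 2*D² (m(D) = D*(2*D) = 2*D²)
T(E) = 392/E (T(E) = (2*(-14)²)/E = (2*196)/E = 392/E)
(-14575 + T(201))/(-3993 - 48221) = (-14575 + 392/201)/(-3993 - 48221) = (-14575 + 392*(1/201))/(-52214) = (-14575 + 392/201)*(-1/52214) = -2929183/201*(-1/52214) = 2929183/10495014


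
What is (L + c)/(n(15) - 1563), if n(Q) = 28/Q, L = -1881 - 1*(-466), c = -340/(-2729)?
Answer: 57917925/63904993 ≈ 0.90631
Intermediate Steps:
c = 340/2729 (c = -340*(-1/2729) = 340/2729 ≈ 0.12459)
L = -1415 (L = -1881 + 466 = -1415)
(L + c)/(n(15) - 1563) = (-1415 + 340/2729)/(28/15 - 1563) = -3861195/(2729*(28*(1/15) - 1563)) = -3861195/(2729*(28/15 - 1563)) = -3861195/(2729*(-23417/15)) = -3861195/2729*(-15/23417) = 57917925/63904993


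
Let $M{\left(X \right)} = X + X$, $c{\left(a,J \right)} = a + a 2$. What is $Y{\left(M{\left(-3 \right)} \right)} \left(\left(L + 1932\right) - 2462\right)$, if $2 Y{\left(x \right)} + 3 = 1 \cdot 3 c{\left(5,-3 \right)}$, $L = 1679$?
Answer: $24129$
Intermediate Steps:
$c{\left(a,J \right)} = 3 a$ ($c{\left(a,J \right)} = a + 2 a = 3 a$)
$M{\left(X \right)} = 2 X$
$Y{\left(x \right)} = 21$ ($Y{\left(x \right)} = - \frac{3}{2} + \frac{1 \cdot 3 \cdot 3 \cdot 5}{2} = - \frac{3}{2} + \frac{3 \cdot 15}{2} = - \frac{3}{2} + \frac{1}{2} \cdot 45 = - \frac{3}{2} + \frac{45}{2} = 21$)
$Y{\left(M{\left(-3 \right)} \right)} \left(\left(L + 1932\right) - 2462\right) = 21 \left(\left(1679 + 1932\right) - 2462\right) = 21 \left(3611 - 2462\right) = 21 \cdot 1149 = 24129$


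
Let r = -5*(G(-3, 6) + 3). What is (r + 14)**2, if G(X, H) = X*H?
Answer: 7921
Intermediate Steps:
G(X, H) = H*X
r = 75 (r = -5*(6*(-3) + 3) = -5*(-18 + 3) = -5*(-15) = 75)
(r + 14)**2 = (75 + 14)**2 = 89**2 = 7921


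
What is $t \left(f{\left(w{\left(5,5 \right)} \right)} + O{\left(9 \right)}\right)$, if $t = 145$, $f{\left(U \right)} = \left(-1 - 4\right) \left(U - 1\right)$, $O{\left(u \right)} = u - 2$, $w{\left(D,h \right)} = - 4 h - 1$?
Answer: $16965$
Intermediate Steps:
$w{\left(D,h \right)} = -1 - 4 h$
$O{\left(u \right)} = -2 + u$
$f{\left(U \right)} = 5 - 5 U$ ($f{\left(U \right)} = - 5 \left(-1 + U\right) = 5 - 5 U$)
$t \left(f{\left(w{\left(5,5 \right)} \right)} + O{\left(9 \right)}\right) = 145 \left(\left(5 - 5 \left(-1 - 20\right)\right) + \left(-2 + 9\right)\right) = 145 \left(\left(5 - 5 \left(-1 - 20\right)\right) + 7\right) = 145 \left(\left(5 - -105\right) + 7\right) = 145 \left(\left(5 + 105\right) + 7\right) = 145 \left(110 + 7\right) = 145 \cdot 117 = 16965$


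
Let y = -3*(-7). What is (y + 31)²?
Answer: 2704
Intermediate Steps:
y = 21
(y + 31)² = (21 + 31)² = 52² = 2704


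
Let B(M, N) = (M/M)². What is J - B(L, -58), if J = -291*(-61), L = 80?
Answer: 17750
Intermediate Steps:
B(M, N) = 1 (B(M, N) = 1² = 1)
J = 17751
J - B(L, -58) = 17751 - 1*1 = 17751 - 1 = 17750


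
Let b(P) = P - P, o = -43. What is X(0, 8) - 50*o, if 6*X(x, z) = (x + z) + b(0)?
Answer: 6454/3 ≈ 2151.3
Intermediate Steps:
b(P) = 0
X(x, z) = x/6 + z/6 (X(x, z) = ((x + z) + 0)/6 = (x + z)/6 = x/6 + z/6)
X(0, 8) - 50*o = ((1/6)*0 + (1/6)*8) - 50*(-43) = (0 + 4/3) + 2150 = 4/3 + 2150 = 6454/3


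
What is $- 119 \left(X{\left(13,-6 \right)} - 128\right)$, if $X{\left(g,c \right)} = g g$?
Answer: $-4879$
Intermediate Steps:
$X{\left(g,c \right)} = g^{2}$
$- 119 \left(X{\left(13,-6 \right)} - 128\right) = - 119 \left(13^{2} - 128\right) = - 119 \left(169 - 128\right) = \left(-119\right) 41 = -4879$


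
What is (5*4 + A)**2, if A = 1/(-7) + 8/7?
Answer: 441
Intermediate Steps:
A = 1 (A = 1*(-1/7) + 8*(1/7) = -1/7 + 8/7 = 1)
(5*4 + A)**2 = (5*4 + 1)**2 = (20 + 1)**2 = 21**2 = 441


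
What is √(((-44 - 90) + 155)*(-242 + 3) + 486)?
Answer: I*√4533 ≈ 67.328*I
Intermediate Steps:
√(((-44 - 90) + 155)*(-242 + 3) + 486) = √((-134 + 155)*(-239) + 486) = √(21*(-239) + 486) = √(-5019 + 486) = √(-4533) = I*√4533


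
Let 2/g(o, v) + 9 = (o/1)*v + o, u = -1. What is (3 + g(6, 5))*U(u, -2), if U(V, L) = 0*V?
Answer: 0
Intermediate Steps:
U(V, L) = 0
g(o, v) = 2/(-9 + o + o*v) (g(o, v) = 2/(-9 + ((o/1)*v + o)) = 2/(-9 + ((o*1)*v + o)) = 2/(-9 + (o*v + o)) = 2/(-9 + (o + o*v)) = 2/(-9 + o + o*v))
(3 + g(6, 5))*U(u, -2) = (3 + 2/(-9 + 6 + 6*5))*0 = (3 + 2/(-9 + 6 + 30))*0 = (3 + 2/27)*0 = (83/27)*0 = 0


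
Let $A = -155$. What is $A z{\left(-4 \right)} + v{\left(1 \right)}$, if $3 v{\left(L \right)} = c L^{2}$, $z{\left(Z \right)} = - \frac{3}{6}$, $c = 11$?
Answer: $\frac{487}{6} \approx 81.167$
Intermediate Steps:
$z{\left(Z \right)} = - \frac{1}{2}$ ($z{\left(Z \right)} = \left(-3\right) \frac{1}{6} = - \frac{1}{2}$)
$v{\left(L \right)} = \frac{11 L^{2}}{3}$
$A z{\left(-4 \right)} + v{\left(1 \right)} = \left(-155\right) \left(- \frac{1}{2}\right) + \frac{11 \cdot 1^{2}}{3} = \frac{155}{2} + \frac{11}{3} \cdot 1 = \frac{155}{2} + \frac{11}{3} = \frac{487}{6}$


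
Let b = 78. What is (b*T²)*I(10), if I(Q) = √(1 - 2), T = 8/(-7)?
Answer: 4992*I/49 ≈ 101.88*I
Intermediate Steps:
T = -8/7 (T = 8*(-⅐) = -8/7 ≈ -1.1429)
I(Q) = I (I(Q) = √(-1) = I)
(b*T²)*I(10) = (78*(-8/7)²)*I = (78*(64/49))*I = 4992*I/49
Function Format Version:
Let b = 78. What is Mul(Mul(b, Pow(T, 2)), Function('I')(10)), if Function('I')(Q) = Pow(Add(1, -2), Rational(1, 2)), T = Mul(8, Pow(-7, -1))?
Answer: Mul(Rational(4992, 49), I) ≈ Mul(101.88, I)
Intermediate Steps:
T = Rational(-8, 7) (T = Mul(8, Rational(-1, 7)) = Rational(-8, 7) ≈ -1.1429)
Function('I')(Q) = I (Function('I')(Q) = Pow(-1, Rational(1, 2)) = I)
Mul(Mul(b, Pow(T, 2)), Function('I')(10)) = Mul(Mul(78, Pow(Rational(-8, 7), 2)), I) = Mul(Mul(78, Rational(64, 49)), I) = Mul(Rational(4992, 49), I)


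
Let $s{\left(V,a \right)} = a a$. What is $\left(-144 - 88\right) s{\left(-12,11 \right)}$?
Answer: $-28072$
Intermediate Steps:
$s{\left(V,a \right)} = a^{2}$
$\left(-144 - 88\right) s{\left(-12,11 \right)} = \left(-144 - 88\right) 11^{2} = \left(-232\right) 121 = -28072$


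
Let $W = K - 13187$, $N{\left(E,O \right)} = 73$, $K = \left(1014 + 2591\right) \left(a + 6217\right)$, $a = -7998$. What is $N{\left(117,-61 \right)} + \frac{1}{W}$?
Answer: $\frac{469659515}{6433692} \approx 73.0$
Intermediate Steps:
$K = -6420505$ ($K = \left(1014 + 2591\right) \left(-7998 + 6217\right) = 3605 \left(-1781\right) = -6420505$)
$W = -6433692$ ($W = -6420505 - 13187 = -6433692$)
$N{\left(117,-61 \right)} + \frac{1}{W} = 73 + \frac{1}{-6433692} = 73 - \frac{1}{6433692} = \frac{469659515}{6433692}$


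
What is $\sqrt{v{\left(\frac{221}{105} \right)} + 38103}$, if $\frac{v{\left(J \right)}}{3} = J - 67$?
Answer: $\frac{\sqrt{46437685}}{35} \approx 194.7$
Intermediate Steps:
$v{\left(J \right)} = -201 + 3 J$ ($v{\left(J \right)} = 3 \left(J - 67\right) = 3 \left(-67 + J\right) = -201 + 3 J$)
$\sqrt{v{\left(\frac{221}{105} \right)} + 38103} = \sqrt{\left(-201 + 3 \cdot \frac{221}{105}\right) + 38103} = \sqrt{\left(-201 + \frac{221}{35}\right) + 38103} = \sqrt{- \frac{6814}{35} + 38103} = \sqrt{\frac{1326791}{35}} = \frac{\sqrt{46437685}}{35}$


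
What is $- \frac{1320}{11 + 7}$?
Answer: $- \frac{220}{3} \approx -73.333$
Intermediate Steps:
$- \frac{1320}{11 + 7} = - \frac{1320}{18} = \left(-1320\right) \frac{1}{18} = - \frac{220}{3}$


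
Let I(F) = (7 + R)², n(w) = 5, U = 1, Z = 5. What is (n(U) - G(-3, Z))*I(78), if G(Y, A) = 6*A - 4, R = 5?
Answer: -3024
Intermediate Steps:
G(Y, A) = -4 + 6*A
I(F) = 144 (I(F) = (7 + 5)² = 12² = 144)
(n(U) - G(-3, Z))*I(78) = (5 - (-4 + 6*5))*144 = (5 - (-4 + 30))*144 = (5 - 1*26)*144 = (5 - 26)*144 = -21*144 = -3024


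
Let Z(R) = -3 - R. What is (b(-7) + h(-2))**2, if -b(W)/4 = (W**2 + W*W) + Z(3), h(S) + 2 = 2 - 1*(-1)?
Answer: 134689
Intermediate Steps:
h(S) = 1 (h(S) = -2 + (2 - 1*(-1)) = -2 + (2 + 1) = -2 + 3 = 1)
b(W) = 24 - 8*W**2 (b(W) = -4*((W**2 + W*W) + (-3 - 1*3)) = -4*((W**2 + W**2) + (-3 - 3)) = -4*(2*W**2 - 6) = -4*(-6 + 2*W**2) = 24 - 8*W**2)
(b(-7) + h(-2))**2 = ((24 - 8*(-7)**2) + 1)**2 = ((24 - 8*49) + 1)**2 = ((24 - 392) + 1)**2 = (-368 + 1)**2 = (-367)**2 = 134689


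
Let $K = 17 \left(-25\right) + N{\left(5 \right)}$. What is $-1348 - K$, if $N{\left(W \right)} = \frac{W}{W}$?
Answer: $-924$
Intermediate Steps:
$N{\left(W \right)} = 1$
$K = -424$ ($K = 17 \left(-25\right) + 1 = -425 + 1 = -424$)
$-1348 - K = -1348 - -424 = -1348 + 424 = -924$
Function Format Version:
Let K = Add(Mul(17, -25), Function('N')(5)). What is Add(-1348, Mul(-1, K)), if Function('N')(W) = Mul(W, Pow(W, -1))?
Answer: -924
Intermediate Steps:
Function('N')(W) = 1
K = -424 (K = Add(Mul(17, -25), 1) = Add(-425, 1) = -424)
Add(-1348, Mul(-1, K)) = Add(-1348, Mul(-1, -424)) = Add(-1348, 424) = -924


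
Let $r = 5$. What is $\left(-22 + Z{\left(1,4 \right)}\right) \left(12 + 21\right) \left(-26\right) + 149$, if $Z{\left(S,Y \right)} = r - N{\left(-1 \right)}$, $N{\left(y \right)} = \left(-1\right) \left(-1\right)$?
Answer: $15593$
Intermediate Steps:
$N{\left(y \right)} = 1$
$Z{\left(S,Y \right)} = 4$ ($Z{\left(S,Y \right)} = 5 - 1 = 4$)
$\left(-22 + Z{\left(1,4 \right)}\right) \left(12 + 21\right) \left(-26\right) + 149 = \left(-22 + 4\right) \left(12 + 21\right) \left(-26\right) + 149 = \left(-18\right) 33 \left(-26\right) + 149 = \left(-594\right) \left(-26\right) + 149 = 15444 + 149 = 15593$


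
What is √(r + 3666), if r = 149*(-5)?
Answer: √2921 ≈ 54.046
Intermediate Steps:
r = -745
√(r + 3666) = √(-745 + 3666) = √2921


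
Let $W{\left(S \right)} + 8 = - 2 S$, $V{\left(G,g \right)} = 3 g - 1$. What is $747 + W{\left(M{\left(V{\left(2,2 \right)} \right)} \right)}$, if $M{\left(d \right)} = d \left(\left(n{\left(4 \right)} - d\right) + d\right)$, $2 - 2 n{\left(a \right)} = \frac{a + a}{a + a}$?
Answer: $734$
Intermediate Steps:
$n{\left(a \right)} = \frac{1}{2}$ ($n{\left(a \right)} = 1 - \frac{\left(a + a\right) \frac{1}{a + a}}{2} = 1 - \frac{2 a \frac{1}{2 a}}{2} = 1 - \frac{1}{2} = \frac{1}{2}$)
$V{\left(G,g \right)} = -1 + 3 g$
$M{\left(d \right)} = \frac{d}{2}$ ($M{\left(d \right)} = d \left(\left(\frac{1}{2} - d\right) + d\right) = d \frac{1}{2} = \frac{d}{2}$)
$W{\left(S \right)} = -8 - 2 S$
$747 + W{\left(M{\left(V{\left(2,2 \right)} \right)} \right)} = 747 - \left(8 + 2 \frac{-1 + 3 \cdot 2}{2}\right) = 747 - \left(8 + 2 \frac{-1 + 6}{2}\right) = 747 - \left(8 + 2 \cdot \frac{1}{2} \cdot 5\right) = 747 - 13 = 734$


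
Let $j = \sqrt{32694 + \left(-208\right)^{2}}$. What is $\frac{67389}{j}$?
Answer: $\frac{67389 \sqrt{75958}}{75958} \approx 244.51$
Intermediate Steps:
$j = \sqrt{75958}$ ($j = \sqrt{32694 + 43264} = \sqrt{75958} \approx 275.6$)
$\frac{67389}{j} = \frac{67389}{\sqrt{75958}} = 67389 \frac{\sqrt{75958}}{75958} = \frac{67389 \sqrt{75958}}{75958}$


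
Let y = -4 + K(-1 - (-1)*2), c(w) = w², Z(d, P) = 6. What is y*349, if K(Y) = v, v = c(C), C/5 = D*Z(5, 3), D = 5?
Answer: 7851104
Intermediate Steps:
C = 150 (C = 5*(5*6) = 5*30 = 150)
v = 22500 (v = 150² = 22500)
K(Y) = 22500
y = 22496 (y = -4 + 22500 = 22496)
y*349 = 22496*349 = 7851104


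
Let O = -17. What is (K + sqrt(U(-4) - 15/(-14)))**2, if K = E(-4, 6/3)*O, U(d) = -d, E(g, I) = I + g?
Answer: (476 + sqrt(994))**2/196 ≈ 1314.2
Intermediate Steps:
K = 34 (K = (6/3 - 4)*(-17) = (6*(1/3) - 4)*(-17) = (2 - 4)*(-17) = -2*(-17) = 34)
(K + sqrt(U(-4) - 15/(-14)))**2 = (34 + sqrt(-1*(-4) - 15/(-14)))**2 = (34 + sqrt(4 - 15*(-1/14)))**2 = (34 + sqrt(4 + 15/14))**2 = (34 + sqrt(71/14))**2 = (34 + sqrt(994)/14)**2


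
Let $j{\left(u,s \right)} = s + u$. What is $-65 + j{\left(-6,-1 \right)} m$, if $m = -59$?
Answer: $348$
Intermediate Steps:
$-65 + j{\left(-6,-1 \right)} m = -65 + \left(-1 - 6\right) \left(-59\right) = -65 - -413 = -65 + 413 = 348$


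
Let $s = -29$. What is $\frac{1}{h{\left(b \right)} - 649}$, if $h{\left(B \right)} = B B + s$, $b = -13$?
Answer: $- \frac{1}{509} \approx -0.0019646$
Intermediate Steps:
$h{\left(B \right)} = -29 + B^{2}$ ($h{\left(B \right)} = B B - 29 = B^{2} - 29 = -29 + B^{2}$)
$\frac{1}{h{\left(b \right)} - 649} = \frac{1}{\left(-29 + \left(-13\right)^{2}\right) - 649} = \frac{1}{\left(-29 + 169\right) - 649} = \frac{1}{140 - 649} = \frac{1}{-509} = - \frac{1}{509}$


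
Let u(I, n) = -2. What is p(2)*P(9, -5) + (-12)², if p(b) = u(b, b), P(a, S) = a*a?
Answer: -18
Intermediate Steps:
P(a, S) = a²
p(b) = -2
p(2)*P(9, -5) + (-12)² = -2*9² + (-12)² = -2*81 + 144 = -162 + 144 = -18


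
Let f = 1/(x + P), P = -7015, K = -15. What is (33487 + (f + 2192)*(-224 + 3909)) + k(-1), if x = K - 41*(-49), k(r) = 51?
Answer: 40725618533/5021 ≈ 8.1111e+6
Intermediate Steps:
x = 1994 (x = -15 - 41*(-49) = -15 + 2009 = 1994)
f = -1/5021 (f = 1/(1994 - 7015) = 1/(-5021) = -1/5021 ≈ -0.00019916)
(33487 + (f + 2192)*(-224 + 3909)) + k(-1) = (33487 + (-1/5021 + 2192)*(-224 + 3909)) + 51 = (33487 + (11006031/5021)*3685) + 51 = (33487 + 40557224235/5021) + 51 = 40725362462/5021 + 51 = 40725618533/5021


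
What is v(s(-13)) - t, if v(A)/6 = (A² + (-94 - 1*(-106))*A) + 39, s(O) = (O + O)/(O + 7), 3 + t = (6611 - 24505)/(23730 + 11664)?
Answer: 3906154/5899 ≈ 662.17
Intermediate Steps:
t = -62038/17697 (t = -3 + (6611 - 24505)/(23730 + 11664) = -3 - 17894/35394 = -3 - 17894*1/35394 = -3 - 8947/17697 = -62038/17697 ≈ -3.5056)
s(O) = 2*O/(7 + O) (s(O) = (2*O)/(7 + O) = 2*O/(7 + O))
v(A) = 234 + 6*A² + 72*A (v(A) = 6*((A² + (-94 - 1*(-106))*A) + 39) = 6*((A² + (-94 + 106)*A) + 39) = 6*((A² + 12*A) + 39) = 6*(39 + A² + 12*A) = 234 + 6*A² + 72*A)
v(s(-13)) - t = (234 + 6*(2*(-13)/(7 - 13))² + 72*(2*(-13)/(7 - 13))) - 1*(-62038/17697) = (234 + 6*(2*(-13)/(-6))² + 72*(2*(-13)/(-6))) + 62038/17697 = (234 + 6*(2*(-13)*(-⅙))² + 72*(2*(-13)*(-⅙))) + 62038/17697 = (234 + 6*(13/3)² + 72*(13/3)) + 62038/17697 = (234 + 6*(169/9) + 312) + 62038/17697 = (234 + 338/3 + 312) + 62038/17697 = 1976/3 + 62038/17697 = 3906154/5899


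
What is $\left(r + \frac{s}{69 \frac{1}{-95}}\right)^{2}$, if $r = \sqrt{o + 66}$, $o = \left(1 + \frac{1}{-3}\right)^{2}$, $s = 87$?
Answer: $\frac{68626567}{4761} - \frac{5510 \sqrt{598}}{69} \approx 12462.0$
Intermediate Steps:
$o = \frac{4}{9}$ ($o = \left(1 - \frac{1}{3}\right)^{2} = \left(\frac{2}{3}\right)^{2} = \frac{4}{9} \approx 0.44444$)
$r = \frac{\sqrt{598}}{3}$ ($r = \sqrt{\frac{4}{9} + 66} = \sqrt{\frac{598}{9}} = \frac{\sqrt{598}}{3} \approx 8.1514$)
$\left(r + \frac{s}{69 \frac{1}{-95}}\right)^{2} = \left(\frac{\sqrt{598}}{3} + \frac{87}{69 \frac{1}{-95}}\right)^{2} = \left(\frac{\sqrt{598}}{3} + \frac{87}{69 \left(- \frac{1}{95}\right)}\right)^{2} = \left(\frac{\sqrt{598}}{3} + \frac{87}{- \frac{69}{95}}\right)^{2} = \left(\frac{\sqrt{598}}{3} + 87 \left(- \frac{95}{69}\right)\right)^{2} = \left(\frac{\sqrt{598}}{3} - \frac{2755}{23}\right)^{2} = \left(- \frac{2755}{23} + \frac{\sqrt{598}}{3}\right)^{2}$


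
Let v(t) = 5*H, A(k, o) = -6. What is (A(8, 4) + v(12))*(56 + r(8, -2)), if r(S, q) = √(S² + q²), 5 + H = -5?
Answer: -3136 - 112*√17 ≈ -3597.8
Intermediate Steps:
H = -10 (H = -5 - 5 = -10)
v(t) = -50 (v(t) = 5*(-10) = -50)
(A(8, 4) + v(12))*(56 + r(8, -2)) = (-6 - 50)*(56 + √(8² + (-2)²)) = -56*(56 + √(64 + 4)) = -56*(56 + √68) = -56*(56 + 2*√17) = -3136 - 112*√17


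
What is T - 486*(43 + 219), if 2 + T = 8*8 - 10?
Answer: -127280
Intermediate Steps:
T = 52 (T = -2 + (8*8 - 10) = -2 + (64 - 10) = -2 + 54 = 52)
T - 486*(43 + 219) = 52 - 486*(43 + 219) = 52 - 486*262 = 52 - 127332 = -127280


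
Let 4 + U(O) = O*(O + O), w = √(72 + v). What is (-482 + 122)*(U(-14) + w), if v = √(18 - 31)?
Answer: -139680 - 360*√(72 + I*√13) ≈ -1.4274e+5 - 76.461*I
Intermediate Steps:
v = I*√13 (v = √(-13) = I*√13 ≈ 3.6056*I)
w = √(72 + I*√13) ≈ 8.4879 + 0.2124*I
U(O) = -4 + 2*O² (U(O) = -4 + O*(O + O) = -4 + O*(2*O) = -4 + 2*O²)
(-482 + 122)*(U(-14) + w) = (-482 + 122)*((-4 + 2*(-14)²) + √(72 + I*√13)) = -360*((-4 + 2*196) + √(72 + I*√13)) = -360*((-4 + 392) + √(72 + I*√13)) = -360*(388 + √(72 + I*√13)) = -139680 - 360*√(72 + I*√13)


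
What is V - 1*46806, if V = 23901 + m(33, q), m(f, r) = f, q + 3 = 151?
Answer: -22872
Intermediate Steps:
q = 148 (q = -3 + 151 = 148)
V = 23934 (V = 23901 + 33 = 23934)
V - 1*46806 = 23934 - 1*46806 = 23934 - 46806 = -22872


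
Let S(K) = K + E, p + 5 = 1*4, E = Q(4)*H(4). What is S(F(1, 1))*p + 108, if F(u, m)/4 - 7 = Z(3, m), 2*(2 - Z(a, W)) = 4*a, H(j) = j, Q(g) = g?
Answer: 80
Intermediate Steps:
Z(a, W) = 2 - 2*a
E = 16 (E = 4*4 = 16)
F(u, m) = 12 (F(u, m) = 28 + 4*(2 - 2*3) = 28 + 4*(2 - 6) = 28 + 4*(-4) = 28 - 16 = 12)
p = -1 (p = -5 + 1*4 = -5 + 4 = -1)
S(K) = 16 + K (S(K) = K + 16 = 16 + K)
S(F(1, 1))*p + 108 = (16 + 12)*(-1) + 108 = 28*(-1) + 108 = -28 + 108 = 80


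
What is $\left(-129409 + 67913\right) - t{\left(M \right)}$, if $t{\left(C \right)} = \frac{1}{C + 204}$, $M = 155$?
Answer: $- \frac{22077065}{359} \approx -61496.0$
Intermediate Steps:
$t{\left(C \right)} = \frac{1}{204 + C}$
$\left(-129409 + 67913\right) - t{\left(M \right)} = \left(-129409 + 67913\right) - \frac{1}{204 + 155} = -61496 - \frac{1}{359} = - \frac{22077065}{359}$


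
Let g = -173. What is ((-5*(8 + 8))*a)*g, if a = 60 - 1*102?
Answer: -581280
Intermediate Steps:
a = -42 (a = 60 - 102 = -42)
((-5*(8 + 8))*a)*g = (-5*(8 + 8)*(-42))*(-173) = (-5*16*(-42))*(-173) = -80*(-42)*(-173) = 3360*(-173) = -581280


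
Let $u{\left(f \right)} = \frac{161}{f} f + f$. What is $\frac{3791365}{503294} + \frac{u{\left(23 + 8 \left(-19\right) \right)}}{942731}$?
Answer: $\frac{3574253423223}{474470855914} \approx 7.5331$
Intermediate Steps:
$u{\left(f \right)} = 161 + f$
$\frac{3791365}{503294} + \frac{u{\left(23 + 8 \left(-19\right) \right)}}{942731} = \frac{3791365}{503294} + \frac{161 + \left(23 + 8 \left(-19\right)\right)}{942731} = 3791365 \cdot \frac{1}{503294} + \left(161 + \left(23 - 152\right)\right) \frac{1}{942731} = \frac{3791365}{503294} + \left(161 - 129\right) \frac{1}{942731} = \frac{3791365}{503294} + 32 \cdot \frac{1}{942731} = \frac{3791365}{503294} + \frac{32}{942731} = \frac{3574253423223}{474470855914}$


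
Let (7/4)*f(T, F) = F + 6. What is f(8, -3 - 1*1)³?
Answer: 512/343 ≈ 1.4927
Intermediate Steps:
f(T, F) = 24/7 + 4*F/7 (f(T, F) = 4*(F + 6)/7 = 4*(6 + F)/7 = 24/7 + 4*F/7)
f(8, -3 - 1*1)³ = (24/7 + 4*(-3 - 1*1)/7)³ = (24/7 + 4*(-3 - 1)/7)³ = (24/7 + (4/7)*(-4))³ = (24/7 - 16/7)³ = (8/7)³ = 512/343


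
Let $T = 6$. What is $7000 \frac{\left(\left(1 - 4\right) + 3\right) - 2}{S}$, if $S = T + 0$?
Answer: $- \frac{7000}{3} \approx -2333.3$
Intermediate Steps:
$S = 6$ ($S = 6 + 0 = 6$)
$7000 \frac{\left(\left(1 - 4\right) + 3\right) - 2}{S} = 7000 \frac{\left(\left(1 - 4\right) + 3\right) - 2}{6} = 7000 \left(\left(-3 + 3\right) - 2\right) \frac{1}{6} = 7000 \left(0 - 2\right) \frac{1}{6} = 7000 \left(\left(-2\right) \frac{1}{6}\right) = 7000 \left(- \frac{1}{3}\right) = - \frac{7000}{3}$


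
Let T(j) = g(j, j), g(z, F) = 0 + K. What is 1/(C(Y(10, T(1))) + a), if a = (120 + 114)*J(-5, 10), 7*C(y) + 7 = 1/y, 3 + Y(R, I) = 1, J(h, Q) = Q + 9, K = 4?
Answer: 14/62229 ≈ 0.00022498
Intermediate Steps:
g(z, F) = 4 (g(z, F) = 0 + 4 = 4)
T(j) = 4
J(h, Q) = 9 + Q
Y(R, I) = -2 (Y(R, I) = -3 + 1 = -2)
C(y) = -1 + 1/(7*y)
a = 4446 (a = (120 + 114)*(9 + 10) = 234*19 = 4446)
1/(C(Y(10, T(1))) + a) = 1/((⅐ - 1*(-2))/(-2) + 4446) = 1/(-(⅐ + 2)/2 + 4446) = 1/(-½*15/7 + 4446) = 1/(-15/14 + 4446) = 1/(62229/14) = 14/62229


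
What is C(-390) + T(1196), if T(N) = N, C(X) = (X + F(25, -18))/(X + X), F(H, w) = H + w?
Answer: 933263/780 ≈ 1196.5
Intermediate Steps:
C(X) = (7 + X)/(2*X) (C(X) = (X + (25 - 18))/(X + X) = (X + 7)/((2*X)) = (7 + X)*(1/(2*X)) = (7 + X)/(2*X))
C(-390) + T(1196) = (½)*(7 - 390)/(-390) + 1196 = (½)*(-1/390)*(-383) + 1196 = 383/780 + 1196 = 933263/780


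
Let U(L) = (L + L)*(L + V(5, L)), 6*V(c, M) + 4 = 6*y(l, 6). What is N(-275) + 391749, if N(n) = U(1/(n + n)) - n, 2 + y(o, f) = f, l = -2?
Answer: 177880884503/453750 ≈ 3.9202e+5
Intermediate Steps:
y(o, f) = -2 + f
V(c, M) = 10/3 (V(c, M) = -⅔ + (6*(-2 + 6))/6 = -⅔ + (6*4)/6 = -⅔ + (⅙)*24 = -⅔ + 4 = 10/3)
U(L) = 2*L*(10/3 + L) (U(L) = (L + L)*(L + 10/3) = (2*L)*(10/3 + L) = 2*L*(10/3 + L))
N(n) = -n + (10 + 3/(2*n))/(3*n) (N(n) = 2*(10 + 3/(n + n))/(3*(n + n)) - n = 2*(10 + 3/((2*n)))/(3*((2*n))) - n = 2*(1/(2*n))*(10 + 3*(1/(2*n)))/3 - n = 2*(1/(2*n))*(10 + 3/(2*n))/3 - n = (10 + 3/(2*n))/(3*n) - n = -n + (10 + 3/(2*n))/(3*n))
N(-275) + 391749 = ((½)/(-275)² - 1*(-275) + (10/3)/(-275)) + 391749 = ((½)*(1/75625) + 275 + (10/3)*(-1/275)) + 391749 = (1/151250 + 275 - 2/165) + 391749 = 124775753/453750 + 391749 = 177880884503/453750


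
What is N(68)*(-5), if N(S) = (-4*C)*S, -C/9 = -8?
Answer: 97920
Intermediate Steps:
C = 72 (C = -9*(-8) = 72)
N(S) = -288*S (N(S) = (-4*72)*S = -288*S)
N(68)*(-5) = -288*68*(-5) = -19584*(-5) = 97920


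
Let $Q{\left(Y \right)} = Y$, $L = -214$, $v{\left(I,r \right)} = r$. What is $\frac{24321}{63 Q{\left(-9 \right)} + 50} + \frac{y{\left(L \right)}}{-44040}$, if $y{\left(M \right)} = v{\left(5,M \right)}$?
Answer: $- \frac{48681191}{1034940} \approx -47.038$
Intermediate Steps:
$y{\left(M \right)} = M$
$\frac{24321}{63 Q{\left(-9 \right)} + 50} + \frac{y{\left(L \right)}}{-44040} = \frac{24321}{63 \left(-9\right) + 50} - \frac{214}{-44040} = \frac{24321}{-567 + 50} - - \frac{107}{22020} = \frac{24321}{-517} + \frac{107}{22020} = 24321 \left(- \frac{1}{517}\right) + \frac{107}{22020} = - \frac{2211}{47} + \frac{107}{22020} = - \frac{48681191}{1034940}$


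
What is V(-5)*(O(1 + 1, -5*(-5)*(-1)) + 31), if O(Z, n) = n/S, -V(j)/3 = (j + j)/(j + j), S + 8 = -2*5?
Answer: -583/6 ≈ -97.167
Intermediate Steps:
S = -18 (S = -8 - 2*5 = -8 - 10 = -18)
V(j) = -3 (V(j) = -3*(j + j)/(j + j) = -3*2*j/(2*j) = -3*2*j*1/(2*j) = -3*1 = -3)
O(Z, n) = -n/18 (O(Z, n) = n/(-18) = n*(-1/18) = -n/18)
V(-5)*(O(1 + 1, -5*(-5)*(-1)) + 31) = -3*(-(-5*(-5))*(-1)/18 + 31) = -3*(-25*(-1)/18 + 31) = -3*(-1/18*(-25) + 31) = -3*(25/18 + 31) = -3*583/18 = -583/6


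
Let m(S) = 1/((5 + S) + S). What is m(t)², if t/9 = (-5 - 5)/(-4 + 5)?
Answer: 1/30625 ≈ 3.2653e-5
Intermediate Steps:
t = -90 (t = 9*((-5 - 5)/(-4 + 5)) = 9*(-10/1) = 9*(-10*1) = 9*(-10) = -90)
m(S) = 1/(5 + 2*S)
m(t)² = (1/(5 + 2*(-90)))² = (1/(5 - 180))² = (1/(-175))² = (-1/175)² = 1/30625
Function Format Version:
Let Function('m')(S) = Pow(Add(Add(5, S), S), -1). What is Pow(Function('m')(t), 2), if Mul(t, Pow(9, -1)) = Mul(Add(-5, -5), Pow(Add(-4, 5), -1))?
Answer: Rational(1, 30625) ≈ 3.2653e-5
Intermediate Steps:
t = -90 (t = Mul(9, Mul(Add(-5, -5), Pow(Add(-4, 5), -1))) = Mul(9, Mul(-10, Pow(1, -1))) = Mul(9, Mul(-10, 1)) = Mul(9, -10) = -90)
Function('m')(S) = Pow(Add(5, Mul(2, S)), -1)
Pow(Function('m')(t), 2) = Pow(Pow(Add(5, Mul(2, -90)), -1), 2) = Pow(Pow(Add(5, -180), -1), 2) = Pow(Pow(-175, -1), 2) = Pow(Rational(-1, 175), 2) = Rational(1, 30625)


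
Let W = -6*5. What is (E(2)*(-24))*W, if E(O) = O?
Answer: 1440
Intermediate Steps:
W = -30
(E(2)*(-24))*W = (2*(-24))*(-30) = -48*(-30) = 1440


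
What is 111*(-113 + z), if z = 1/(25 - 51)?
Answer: -326229/26 ≈ -12547.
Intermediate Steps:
z = -1/26 (z = 1/(-26) = -1/26 ≈ -0.038462)
111*(-113 + z) = 111*(-113 - 1/26) = 111*(-2939/26) = -326229/26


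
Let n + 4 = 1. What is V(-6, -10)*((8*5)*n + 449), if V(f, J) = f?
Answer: -1974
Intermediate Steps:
n = -3 (n = -4 + 1 = -3)
V(-6, -10)*((8*5)*n + 449) = -6*((8*5)*(-3) + 449) = -6*(40*(-3) + 449) = -6*(-120 + 449) = -6*329 = -1974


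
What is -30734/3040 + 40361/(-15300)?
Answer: -14823191/1162800 ≈ -12.748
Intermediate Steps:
-30734/3040 + 40361/(-15300) = -30734*1/3040 + 40361*(-1/15300) = -15367/1520 - 40361/15300 = -14823191/1162800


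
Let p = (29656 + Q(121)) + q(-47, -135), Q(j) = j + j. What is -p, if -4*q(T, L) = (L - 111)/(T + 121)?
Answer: -4425027/148 ≈ -29899.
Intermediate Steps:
Q(j) = 2*j
q(T, L) = -(-111 + L)/(4*(121 + T)) (q(T, L) = -(L - 111)/(4*(T + 121)) = -(-111 + L)/(4*(121 + T)))
p = 4425027/148 (p = (29656 + 2*121) + (111 - 1*(-135))/(4*(121 - 47)) = (29656 + 242) + (1/4)*(111 + 135)/74 = 29898 + (1/4)*(1/74)*246 = 29898 + 123/148 = 4425027/148 ≈ 29899.)
-p = -1*4425027/148 = -4425027/148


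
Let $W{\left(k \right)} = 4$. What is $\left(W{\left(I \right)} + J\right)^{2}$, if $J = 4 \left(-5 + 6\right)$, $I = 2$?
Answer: $64$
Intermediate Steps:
$J = 4$ ($J = 4 \cdot 1 = 4$)
$\left(W{\left(I \right)} + J\right)^{2} = \left(4 + 4\right)^{2} = 8^{2} = 64$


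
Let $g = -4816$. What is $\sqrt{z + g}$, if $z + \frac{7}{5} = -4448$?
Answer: $\frac{i \sqrt{231635}}{5} \approx 96.257 i$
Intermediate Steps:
$z = - \frac{22247}{5}$ ($z = - \frac{7}{5} - 4448 = - \frac{22247}{5} \approx -4449.4$)
$\sqrt{z + g} = \sqrt{- \frac{22247}{5} - 4816} = \sqrt{- \frac{46327}{5}} = \frac{i \sqrt{231635}}{5}$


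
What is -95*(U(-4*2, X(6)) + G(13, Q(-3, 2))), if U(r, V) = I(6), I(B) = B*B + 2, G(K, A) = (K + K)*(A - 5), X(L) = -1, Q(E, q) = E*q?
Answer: 23560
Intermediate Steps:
G(K, A) = 2*K*(-5 + A) (G(K, A) = (2*K)*(-5 + A) = 2*K*(-5 + A))
I(B) = 2 + B² (I(B) = B² + 2 = 2 + B²)
U(r, V) = 38 (U(r, V) = 2 + 6² = 2 + 36 = 38)
-95*(U(-4*2, X(6)) + G(13, Q(-3, 2))) = -95*(38 + 2*13*(-5 - 3*2)) = -95*(38 + 2*13*(-5 - 6)) = -95*(38 + 2*13*(-11)) = -95*(38 - 286) = -95*(-248) = 23560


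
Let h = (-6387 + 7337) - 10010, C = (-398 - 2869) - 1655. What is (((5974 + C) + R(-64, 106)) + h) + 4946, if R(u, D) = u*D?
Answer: -9846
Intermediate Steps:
C = -4922 (C = -3267 - 1655 = -4922)
h = -9060 (h = 950 - 10010 = -9060)
R(u, D) = D*u
(((5974 + C) + R(-64, 106)) + h) + 4946 = (((5974 - 4922) + 106*(-64)) - 9060) + 4946 = ((1052 - 6784) - 9060) + 4946 = (-5732 - 9060) + 4946 = -14792 + 4946 = -9846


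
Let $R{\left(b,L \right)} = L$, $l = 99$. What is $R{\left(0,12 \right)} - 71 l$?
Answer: $-7017$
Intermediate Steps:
$R{\left(0,12 \right)} - 71 l = 12 - 7029 = -7017$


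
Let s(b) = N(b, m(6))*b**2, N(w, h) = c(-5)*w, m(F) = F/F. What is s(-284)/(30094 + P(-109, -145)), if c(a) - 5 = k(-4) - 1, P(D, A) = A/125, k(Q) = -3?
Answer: -572657600/752321 ≈ -761.19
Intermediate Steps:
m(F) = 1
P(D, A) = A/125 (P(D, A) = A*(1/125) = A/125)
c(a) = 1 (c(a) = 5 + (-3 - 1) = 5 - 4 = 1)
N(w, h) = w (N(w, h) = 1*w = w)
s(b) = b**3 (s(b) = b*b**2 = b**3)
s(-284)/(30094 + P(-109, -145)) = (-284)**3/(30094 + (1/125)*(-145)) = -22906304/(30094 - 29/25) = -22906304/752321/25 = -22906304*25/752321 = -572657600/752321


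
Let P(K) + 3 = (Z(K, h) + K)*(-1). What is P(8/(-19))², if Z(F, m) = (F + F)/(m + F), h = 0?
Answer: 7569/361 ≈ 20.967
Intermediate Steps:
Z(F, m) = 2*F/(F + m) (Z(F, m) = (2*F)/(F + m) = 2*F/(F + m))
P(K) = -5 - K (P(K) = -3 + (2*K/(K + 0) + K)*(-1) = -3 + (2*K/K + K)*(-1) = -3 + (2 + K)*(-1) = -3 + (-2 - K) = -5 - K)
P(8/(-19))² = (-5 - 8/(-19))² = (-5 - 8*(-1)/19)² = (-5 - 1*(-8/19))² = (-5 + 8/19)² = (-87/19)² = 7569/361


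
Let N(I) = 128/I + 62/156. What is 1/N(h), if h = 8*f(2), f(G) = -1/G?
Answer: -78/2465 ≈ -0.031643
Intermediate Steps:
h = -4 (h = 8*(-1/2) = 8*(-1*½) = 8*(-½) = -4)
N(I) = 31/78 + 128/I (N(I) = 128/I + 62*(1/156) = 128/I + 31/78 = 31/78 + 128/I)
1/N(h) = 1/(31/78 + 128/(-4)) = 1/(31/78 + 128*(-¼)) = 1/(31/78 - 32) = 1/(-2465/78) = -78/2465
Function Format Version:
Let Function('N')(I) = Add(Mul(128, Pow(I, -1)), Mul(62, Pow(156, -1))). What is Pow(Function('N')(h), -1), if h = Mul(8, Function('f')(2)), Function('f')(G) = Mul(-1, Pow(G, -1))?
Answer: Rational(-78, 2465) ≈ -0.031643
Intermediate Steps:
h = -4 (h = Mul(8, Mul(-1, Pow(2, -1))) = Mul(8, Mul(-1, Rational(1, 2))) = Mul(8, Rational(-1, 2)) = -4)
Function('N')(I) = Add(Rational(31, 78), Mul(128, Pow(I, -1))) (Function('N')(I) = Add(Mul(128, Pow(I, -1)), Mul(62, Rational(1, 156))) = Add(Mul(128, Pow(I, -1)), Rational(31, 78)) = Add(Rational(31, 78), Mul(128, Pow(I, -1))))
Pow(Function('N')(h), -1) = Pow(Add(Rational(31, 78), Mul(128, Pow(-4, -1))), -1) = Pow(Add(Rational(31, 78), Mul(128, Rational(-1, 4))), -1) = Pow(Add(Rational(31, 78), -32), -1) = Pow(Rational(-2465, 78), -1) = Rational(-78, 2465)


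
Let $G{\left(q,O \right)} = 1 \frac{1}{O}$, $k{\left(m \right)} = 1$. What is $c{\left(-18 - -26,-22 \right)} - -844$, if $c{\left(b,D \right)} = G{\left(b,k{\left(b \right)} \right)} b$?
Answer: $852$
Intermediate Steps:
$G{\left(q,O \right)} = \frac{1}{O}$
$c{\left(b,D \right)} = b$ ($c{\left(b,D \right)} = \frac{b}{1} = 1 b = b$)
$c{\left(-18 - -26,-22 \right)} - -844 = \left(-18 - -26\right) - -844 = \left(-18 + 26\right) + 844 = 8 + 844 = 852$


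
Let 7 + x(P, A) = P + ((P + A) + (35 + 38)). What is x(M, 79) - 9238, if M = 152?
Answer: -8789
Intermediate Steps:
x(P, A) = 66 + A + 2*P (x(P, A) = -7 + (P + ((P + A) + (35 + 38))) = -7 + (P + ((A + P) + 73)) = -7 + (P + (73 + A + P)) = -7 + (73 + A + 2*P) = 66 + A + 2*P)
x(M, 79) - 9238 = (66 + 79 + 2*152) - 9238 = (66 + 79 + 304) - 9238 = 449 - 9238 = -8789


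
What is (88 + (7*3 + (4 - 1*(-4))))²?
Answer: 13689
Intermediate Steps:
(88 + (7*3 + (4 - 1*(-4))))² = (88 + (21 + (4 + 4)))² = (88 + (21 + 8))² = (88 + 29)² = 117² = 13689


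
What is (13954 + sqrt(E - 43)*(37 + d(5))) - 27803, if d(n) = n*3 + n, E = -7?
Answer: -13849 + 285*I*sqrt(2) ≈ -13849.0 + 403.05*I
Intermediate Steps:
d(n) = 4*n (d(n) = 3*n + n = 4*n)
(13954 + sqrt(E - 43)*(37 + d(5))) - 27803 = (13954 + sqrt(-7 - 43)*(37 + 4*5)) - 27803 = (13954 + sqrt(-50)*(37 + 20)) - 27803 = (13954 + (5*I*sqrt(2))*57) - 27803 = (13954 + 285*I*sqrt(2)) - 27803 = -13849 + 285*I*sqrt(2)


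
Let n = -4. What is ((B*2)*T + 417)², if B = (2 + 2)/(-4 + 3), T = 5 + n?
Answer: 167281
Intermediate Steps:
T = 1 (T = 5 - 4 = 1)
B = -4 (B = 4/(-1) = 4*(-1) = -4)
((B*2)*T + 417)² = (-4*2*1 + 417)² = (-8*1 + 417)² = (-8 + 417)² = 409² = 167281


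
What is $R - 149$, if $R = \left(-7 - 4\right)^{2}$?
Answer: $-28$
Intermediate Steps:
$R = 121$ ($R = \left(-11\right)^{2} = 121$)
$R - 149 = 121 - 149 = -28$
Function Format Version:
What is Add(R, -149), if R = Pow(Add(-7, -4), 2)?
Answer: -28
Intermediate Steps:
R = 121 (R = Pow(-11, 2) = 121)
Add(R, -149) = Add(121, -149) = -28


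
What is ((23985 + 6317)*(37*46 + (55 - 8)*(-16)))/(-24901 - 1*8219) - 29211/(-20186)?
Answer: -14503122377/16714008 ≈ -867.72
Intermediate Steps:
((23985 + 6317)*(37*46 + (55 - 8)*(-16)))/(-24901 - 1*8219) - 29211/(-20186) = (30302*(1702 + 47*(-16)))/(-24901 - 8219) - 29211*(-1/20186) = (30302*(1702 - 752))/(-33120) + 29211/20186 = (30302*950)*(-1/33120) + 29211/20186 = 28786900*(-1/33120) + 29211/20186 = -1439345/1656 + 29211/20186 = -14503122377/16714008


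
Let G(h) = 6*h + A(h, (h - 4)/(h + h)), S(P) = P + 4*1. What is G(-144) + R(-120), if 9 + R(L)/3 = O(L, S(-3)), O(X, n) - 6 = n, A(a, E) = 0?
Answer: -870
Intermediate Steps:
S(P) = 4 + P (S(P) = P + 4 = 4 + P)
O(X, n) = 6 + n
G(h) = 6*h (G(h) = 6*h + 0 = 6*h)
R(L) = -6 (R(L) = -27 + 3*(6 + (4 - 3)) = -27 + 3*(6 + 1) = -27 + 3*7 = -27 + 21 = -6)
G(-144) + R(-120) = 6*(-144) - 6 = -864 - 6 = -870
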